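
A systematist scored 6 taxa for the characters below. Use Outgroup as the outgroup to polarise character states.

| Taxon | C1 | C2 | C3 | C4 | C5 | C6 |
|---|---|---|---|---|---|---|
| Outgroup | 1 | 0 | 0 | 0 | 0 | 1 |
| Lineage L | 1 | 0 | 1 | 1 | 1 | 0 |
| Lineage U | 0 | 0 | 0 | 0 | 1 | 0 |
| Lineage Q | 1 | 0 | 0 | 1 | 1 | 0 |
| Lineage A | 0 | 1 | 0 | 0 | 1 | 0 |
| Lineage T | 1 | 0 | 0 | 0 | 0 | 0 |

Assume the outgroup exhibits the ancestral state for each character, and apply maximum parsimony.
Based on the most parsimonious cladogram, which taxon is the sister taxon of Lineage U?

Lineage A

Character polarity is set by the outgroup: the derived state is whichever differs from the outgroup's state, so for C1, C6 the derived state is '0', and for the remaining characters it is '1'.
Only Lineage A and Lineage U show the derived state '0' for C1, supporting them as a clade.
C2 (derived state '1') is unique to Lineage A (autapomorphy; uninformative for grouping).
C3: derived state '1' in Lineage L only — an autapomorphy, so it tells us nothing about relationships among taxa.
C4 (derived state '1') is shared by Lineage L and Lineage Q — a synapomorphy uniting that clade.
C5: derived state '1' in Lineage A, Lineage L, Lineage Q, and Lineage U only — synapomorphy for {Lineage A, Lineage L, Lineage Q, Lineage U}.
C6 (derived state '0') is shared by all ingroup taxa — unites the whole ingroup.
Most parsimonious ingroup topology: (((Lineage L,Lineage Q),(Lineage U,Lineage A)),Lineage T).
Lineage U and Lineage A form a cherry on this tree, so they are sister taxa.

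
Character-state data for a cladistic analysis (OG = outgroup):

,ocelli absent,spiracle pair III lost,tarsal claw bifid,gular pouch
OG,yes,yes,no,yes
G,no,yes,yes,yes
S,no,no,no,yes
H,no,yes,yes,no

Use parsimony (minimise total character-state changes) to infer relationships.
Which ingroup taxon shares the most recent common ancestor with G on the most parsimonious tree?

Character polarity is set by the outgroup: the derived state is whichever differs from the outgroup's state, so for ocelli absent, spiracle pair III lost, gular pouch the derived state is 'no', and for the remaining characters it is 'yes'.
All ingroup taxa share the derived state 'no' for ocelli absent; it defines the ingroup but does not resolve relationships within it.
spiracle pair III lost: derived state 'no' in S only — an autapomorphy, so it tells us nothing about relationships among taxa.
tarsal claw bifid: derived state 'yes' in G and H only — synapomorphy for {G, H}.
gular pouch (derived state 'no') is unique to H (autapomorphy; uninformative for grouping).
Most parsimonious ingroup topology: ((G,H),S).
G and H form a cherry on this tree, so they are sister taxa.

H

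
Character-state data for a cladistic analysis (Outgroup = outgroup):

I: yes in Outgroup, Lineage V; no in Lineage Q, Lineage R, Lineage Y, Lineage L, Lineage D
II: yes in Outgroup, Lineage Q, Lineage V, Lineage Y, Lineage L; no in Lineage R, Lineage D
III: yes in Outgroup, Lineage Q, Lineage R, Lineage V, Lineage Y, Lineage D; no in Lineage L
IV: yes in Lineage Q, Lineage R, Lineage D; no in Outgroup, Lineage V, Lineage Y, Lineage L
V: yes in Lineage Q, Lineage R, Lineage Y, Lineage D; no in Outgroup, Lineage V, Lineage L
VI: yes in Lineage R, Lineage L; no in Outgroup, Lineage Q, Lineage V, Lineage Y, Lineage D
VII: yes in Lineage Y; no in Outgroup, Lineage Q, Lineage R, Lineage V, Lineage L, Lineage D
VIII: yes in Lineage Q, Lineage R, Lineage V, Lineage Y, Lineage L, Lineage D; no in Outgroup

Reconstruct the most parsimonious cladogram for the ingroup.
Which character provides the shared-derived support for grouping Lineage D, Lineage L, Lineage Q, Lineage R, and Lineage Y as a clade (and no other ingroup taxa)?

Character polarity is set by the outgroup: the derived state is whichever differs from the outgroup's state, so for I, II, III the derived state is 'no', and for the remaining characters it is 'yes'.
I: derived state 'no' in Lineage D, Lineage L, Lineage Q, Lineage R, and Lineage Y only — synapomorphy for {Lineage D, Lineage L, Lineage Q, Lineage R, Lineage Y}.
II: derived state 'no' in Lineage D and Lineage R only — synapomorphy for {Lineage D, Lineage R}.
III: derived state 'no' in Lineage L only — an autapomorphy, so it tells us nothing about relationships among taxa.
IV: derived state 'yes' in Lineage D, Lineage Q, and Lineage R only — synapomorphy for {Lineage D, Lineage Q, Lineage R}.
V: derived state 'yes' in Lineage D, Lineage Q, Lineage R, and Lineage Y only — synapomorphy for {Lineage D, Lineage Q, Lineage R, Lineage Y}.
VI (state 'yes') occurs in Lineage L and Lineage R but conflicts with the nesting implied by the other characters — most parsimoniously interpreted as homoplasy.
VII: derived state 'yes' in Lineage Y only — an autapomorphy, so it tells us nothing about relationships among taxa.
All ingroup taxa share the derived state 'yes' for VIII; it defines the ingroup but does not resolve relationships within it.
Most parsimonious ingroup topology: ((((Lineage Q,(Lineage R,Lineage D)),Lineage Y),Lineage L),Lineage V).
The clade {Lineage D, Lineage L, Lineage Q, Lineage R, Lineage Y} is supported by I: its derived state 'no' occurs in exactly those taxa and in no other taxon (including the outgroup).

I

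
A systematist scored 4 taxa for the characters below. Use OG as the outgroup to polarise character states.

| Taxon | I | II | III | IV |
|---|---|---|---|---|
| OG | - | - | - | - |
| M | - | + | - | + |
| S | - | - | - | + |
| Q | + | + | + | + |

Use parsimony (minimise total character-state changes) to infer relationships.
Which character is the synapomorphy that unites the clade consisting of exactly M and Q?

The outgroup has state '-' for every character, so '+' is the derived state throughout.
I (derived state '+') is unique to Q (autapomorphy; uninformative for grouping).
II: derived state '+' in M and Q only — synapomorphy for {M, Q}.
III: derived state '+' in Q only — an autapomorphy, so it tells us nothing about relationships among taxa.
IV (derived state '+') is shared by all ingroup taxa — unites the whole ingroup.
Most parsimonious ingroup topology: ((M,Q),S).
The clade {M, Q} is supported by II: its derived state '+' occurs in exactly those taxa and in no other taxon (including the outgroup).

II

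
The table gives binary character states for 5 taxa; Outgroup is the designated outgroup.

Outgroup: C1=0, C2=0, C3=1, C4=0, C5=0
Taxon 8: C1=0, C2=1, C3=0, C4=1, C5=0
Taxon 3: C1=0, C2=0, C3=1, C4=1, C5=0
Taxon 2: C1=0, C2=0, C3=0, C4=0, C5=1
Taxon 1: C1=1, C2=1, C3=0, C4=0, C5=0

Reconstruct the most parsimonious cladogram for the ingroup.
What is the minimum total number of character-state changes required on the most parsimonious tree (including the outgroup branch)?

6

Character polarity is set by the outgroup: the derived state is whichever differs from the outgroup's state, so for C3 the derived state is '0', and for the remaining characters it is '1'.
C1: derived state '1' in Taxon 1 only — an autapomorphy, so it tells us nothing about relationships among taxa.
C2: derived state '1' in Taxon 1 and Taxon 8 only — synapomorphy for {Taxon 1, Taxon 8}.
Only Taxon 1, Taxon 2, and Taxon 8 show the derived state '0' for C3, supporting them as a clade.
C4 (state '1') occurs in Taxon 3 and Taxon 8 but conflicts with the nesting implied by the other characters — most parsimoniously interpreted as homoplasy.
C5 (derived state '1') is unique to Taxon 2 (autapomorphy; uninformative for grouping).
Most parsimonious ingroup topology: (((Taxon 8,Taxon 1),Taxon 2),Taxon 3).
Changes per character on this tree: C1: 1; C2: 1; C3: 1; C4: 2; C5: 1.
Total = 6.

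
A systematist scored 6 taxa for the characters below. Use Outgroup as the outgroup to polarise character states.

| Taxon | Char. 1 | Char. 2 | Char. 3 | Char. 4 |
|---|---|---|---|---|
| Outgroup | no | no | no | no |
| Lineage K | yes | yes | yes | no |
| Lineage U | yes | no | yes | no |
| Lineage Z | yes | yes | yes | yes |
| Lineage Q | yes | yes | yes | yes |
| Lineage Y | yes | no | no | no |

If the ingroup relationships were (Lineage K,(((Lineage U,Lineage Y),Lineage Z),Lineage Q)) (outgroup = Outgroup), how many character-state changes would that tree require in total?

7

Map each character onto (Lineage K,(((Lineage U,Lineage Y),Lineage Z),Lineage Q)) (rooted by Outgroup) and count the minimum state changes it requires (Fitch parsimony):
Char. 1: 1; Char. 2: 2; Char. 3: 2; Char. 4: 2.
Total tree length = 7.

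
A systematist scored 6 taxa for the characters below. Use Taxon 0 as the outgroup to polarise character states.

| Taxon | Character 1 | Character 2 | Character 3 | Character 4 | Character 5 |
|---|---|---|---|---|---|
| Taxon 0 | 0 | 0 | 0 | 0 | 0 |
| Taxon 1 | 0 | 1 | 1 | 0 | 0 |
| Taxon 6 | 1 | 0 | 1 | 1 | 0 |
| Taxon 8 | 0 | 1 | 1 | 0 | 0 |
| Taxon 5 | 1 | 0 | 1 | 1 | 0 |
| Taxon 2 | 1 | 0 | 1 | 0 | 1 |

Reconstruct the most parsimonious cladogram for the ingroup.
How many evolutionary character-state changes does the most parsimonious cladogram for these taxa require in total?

5

The outgroup has state '0' for every character, so '1' is the derived state throughout.
Only Taxon 2, Taxon 5, and Taxon 6 show the derived state '1' for Character 1, supporting them as a clade.
Character 2: derived state '1' in Taxon 1 and Taxon 8 only — synapomorphy for {Taxon 1, Taxon 8}.
All ingroup taxa share the derived state '1' for Character 3; it defines the ingroup but does not resolve relationships within it.
Character 4: derived state '1' in Taxon 5 and Taxon 6 only — synapomorphy for {Taxon 5, Taxon 6}.
Character 5 (derived state '1') is unique to Taxon 2 (autapomorphy; uninformative for grouping).
Most parsimonious ingroup topology: ((Taxon 1,Taxon 8),((Taxon 6,Taxon 5),Taxon 2)).
Changes per character on this tree: Character 1: 1; Character 2: 1; Character 3: 1; Character 4: 1; Character 5: 1.
Total = 5.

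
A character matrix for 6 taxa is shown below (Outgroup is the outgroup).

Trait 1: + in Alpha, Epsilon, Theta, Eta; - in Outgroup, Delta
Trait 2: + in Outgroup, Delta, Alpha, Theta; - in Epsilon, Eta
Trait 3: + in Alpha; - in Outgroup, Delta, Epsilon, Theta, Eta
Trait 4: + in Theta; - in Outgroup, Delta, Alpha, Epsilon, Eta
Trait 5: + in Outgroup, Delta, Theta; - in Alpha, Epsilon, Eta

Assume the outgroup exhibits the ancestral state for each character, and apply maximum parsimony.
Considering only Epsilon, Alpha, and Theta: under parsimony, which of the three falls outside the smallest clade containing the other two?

Theta

Character polarity is set by the outgroup: the derived state is whichever differs from the outgroup's state, so for Trait 2, Trait 5 the derived state is '-', and for the remaining characters it is '+'.
Trait 1: derived state '+' in Alpha, Epsilon, Eta, and Theta only — synapomorphy for {Alpha, Epsilon, Eta, Theta}.
Only Epsilon and Eta show the derived state '-' for Trait 2, supporting them as a clade.
Trait 3: derived state '+' in Alpha only — an autapomorphy, so it tells us nothing about relationships among taxa.
Trait 4: derived state '+' in Theta only — an autapomorphy, so it tells us nothing about relationships among taxa.
Trait 5 (derived state '-') is shared by Alpha, Epsilon, and Eta — a synapomorphy uniting that clade.
Most parsimonious ingroup topology: (Delta,((Alpha,(Epsilon,Eta)),Theta)).
Epsilon and Alpha share a more recent common ancestor with each other than either does with Theta, so Theta is the least closely related of the three.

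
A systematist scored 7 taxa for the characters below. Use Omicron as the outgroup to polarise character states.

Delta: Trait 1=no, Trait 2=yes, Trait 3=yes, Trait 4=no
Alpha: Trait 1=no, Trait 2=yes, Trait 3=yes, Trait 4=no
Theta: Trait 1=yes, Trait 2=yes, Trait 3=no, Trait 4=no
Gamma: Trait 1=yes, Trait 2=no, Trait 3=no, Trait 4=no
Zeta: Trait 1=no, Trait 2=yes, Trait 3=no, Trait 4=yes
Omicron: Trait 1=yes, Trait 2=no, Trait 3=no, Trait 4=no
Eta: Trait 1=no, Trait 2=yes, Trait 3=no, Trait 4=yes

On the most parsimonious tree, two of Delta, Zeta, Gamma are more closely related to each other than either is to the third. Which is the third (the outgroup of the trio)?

Gamma

Character polarity is set by the outgroup: the derived state is whichever differs from the outgroup's state, so for Trait 1 the derived state is 'no', and for the remaining characters it is 'yes'.
Trait 1 (derived state 'no') is shared by Alpha, Delta, Eta, and Zeta — a synapomorphy uniting that clade.
Only Alpha, Delta, Eta, Theta, and Zeta show the derived state 'yes' for Trait 2, supporting them as a clade.
Trait 3 (derived state 'yes') is shared by Alpha and Delta — a synapomorphy uniting that clade.
Only Eta and Zeta show the derived state 'yes' for Trait 4, supporting them as a clade.
Most parsimonious ingroup topology: (Gamma,(((Alpha,Delta),(Eta,Zeta)),Theta)).
Zeta and Delta share a more recent common ancestor with each other than either does with Gamma, so Gamma is the least closely related of the three.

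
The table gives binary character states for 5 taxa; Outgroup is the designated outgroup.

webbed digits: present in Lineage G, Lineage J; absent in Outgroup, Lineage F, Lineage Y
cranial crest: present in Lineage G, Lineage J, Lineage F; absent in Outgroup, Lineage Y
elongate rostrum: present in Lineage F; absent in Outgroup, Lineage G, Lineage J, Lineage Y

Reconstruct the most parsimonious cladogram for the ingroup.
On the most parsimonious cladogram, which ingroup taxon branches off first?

Lineage Y

The outgroup has state 'absent' for every character, so 'present' is the derived state throughout.
webbed digits (derived state 'present') is shared by Lineage G and Lineage J — a synapomorphy uniting that clade.
cranial crest (derived state 'present') is shared by Lineage F, Lineage G, and Lineage J — a synapomorphy uniting that clade.
elongate rostrum: derived state 'present' in Lineage F only — an autapomorphy, so it tells us nothing about relationships among taxa.
Most parsimonious ingroup topology: (((Lineage G,Lineage J),Lineage F),Lineage Y).
Lineage Y is sister to the clade containing all other ingroup taxa, so it is the earliest-diverging (most basal) ingroup lineage.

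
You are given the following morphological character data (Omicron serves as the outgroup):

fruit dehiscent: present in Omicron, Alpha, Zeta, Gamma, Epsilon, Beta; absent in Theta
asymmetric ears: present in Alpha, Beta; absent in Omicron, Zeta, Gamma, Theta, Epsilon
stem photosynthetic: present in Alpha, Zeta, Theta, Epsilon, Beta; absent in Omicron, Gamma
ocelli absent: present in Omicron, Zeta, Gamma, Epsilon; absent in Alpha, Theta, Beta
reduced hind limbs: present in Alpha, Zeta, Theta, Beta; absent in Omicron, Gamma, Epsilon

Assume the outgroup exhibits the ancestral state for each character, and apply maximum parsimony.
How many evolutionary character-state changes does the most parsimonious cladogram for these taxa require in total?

Character polarity is set by the outgroup: the derived state is whichever differs from the outgroup's state, so for fruit dehiscent, ocelli absent the derived state is 'absent', and for the remaining characters it is 'present'.
fruit dehiscent (derived state 'absent') is unique to Theta (autapomorphy; uninformative for grouping).
asymmetric ears: derived state 'present' in Alpha and Beta only — synapomorphy for {Alpha, Beta}.
stem photosynthetic: derived state 'present' in Alpha, Beta, Epsilon, Theta, and Zeta only — synapomorphy for {Alpha, Beta, Epsilon, Theta, Zeta}.
ocelli absent (derived state 'absent') is shared by Alpha, Beta, and Theta — a synapomorphy uniting that clade.
Only Alpha, Beta, Theta, and Zeta show the derived state 'present' for reduced hind limbs, supporting them as a clade.
Most parsimonious ingroup topology: (((Zeta,(Theta,(Alpha,Beta))),Epsilon),Gamma).
Changes per character on this tree: fruit dehiscent: 1; asymmetric ears: 1; stem photosynthetic: 1; ocelli absent: 1; reduced hind limbs: 1.
Total = 5.

5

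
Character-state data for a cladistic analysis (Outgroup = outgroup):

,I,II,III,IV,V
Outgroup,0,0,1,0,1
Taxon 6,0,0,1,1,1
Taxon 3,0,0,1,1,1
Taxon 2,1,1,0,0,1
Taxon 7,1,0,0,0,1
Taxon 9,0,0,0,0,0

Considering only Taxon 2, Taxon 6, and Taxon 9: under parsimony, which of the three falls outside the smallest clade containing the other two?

Character polarity is set by the outgroup: the derived state is whichever differs from the outgroup's state, so for III, V the derived state is '0', and for the remaining characters it is '1'.
I (derived state '1') is shared by Taxon 2 and Taxon 7 — a synapomorphy uniting that clade.
II (derived state '1') is unique to Taxon 2 (autapomorphy; uninformative for grouping).
Only Taxon 2, Taxon 7, and Taxon 9 show the derived state '0' for III, supporting them as a clade.
Only Taxon 3 and Taxon 6 show the derived state '1' for IV, supporting them as a clade.
V: derived state '0' in Taxon 9 only — an autapomorphy, so it tells us nothing about relationships among taxa.
Most parsimonious ingroup topology: ((Taxon 6,Taxon 3),((Taxon 2,Taxon 7),Taxon 9)).
Taxon 9 and Taxon 2 share a more recent common ancestor with each other than either does with Taxon 6, so Taxon 6 is the least closely related of the three.

Taxon 6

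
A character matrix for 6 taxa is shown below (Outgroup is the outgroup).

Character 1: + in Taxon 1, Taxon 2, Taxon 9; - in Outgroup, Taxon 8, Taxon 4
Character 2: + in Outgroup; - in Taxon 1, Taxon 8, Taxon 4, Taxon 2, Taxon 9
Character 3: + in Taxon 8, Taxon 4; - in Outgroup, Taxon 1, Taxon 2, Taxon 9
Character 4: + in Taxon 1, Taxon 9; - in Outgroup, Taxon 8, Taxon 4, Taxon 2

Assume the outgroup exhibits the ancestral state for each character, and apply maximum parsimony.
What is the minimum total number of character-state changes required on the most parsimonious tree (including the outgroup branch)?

4

Character polarity is set by the outgroup: the derived state is whichever differs from the outgroup's state, so for Character 2 the derived state is '-', and for the remaining characters it is '+'.
Character 1: derived state '+' in Taxon 1, Taxon 2, and Taxon 9 only — synapomorphy for {Taxon 1, Taxon 2, Taxon 9}.
Character 2 (derived state '-') is shared by all ingroup taxa — unites the whole ingroup.
Character 3: derived state '+' in Taxon 4 and Taxon 8 only — synapomorphy for {Taxon 4, Taxon 8}.
Character 4 (derived state '+') is shared by Taxon 1 and Taxon 9 — a synapomorphy uniting that clade.
Most parsimonious ingroup topology: (((Taxon 1,Taxon 9),Taxon 2),(Taxon 8,Taxon 4)).
Changes per character on this tree: Character 1: 1; Character 2: 1; Character 3: 1; Character 4: 1.
Total = 4.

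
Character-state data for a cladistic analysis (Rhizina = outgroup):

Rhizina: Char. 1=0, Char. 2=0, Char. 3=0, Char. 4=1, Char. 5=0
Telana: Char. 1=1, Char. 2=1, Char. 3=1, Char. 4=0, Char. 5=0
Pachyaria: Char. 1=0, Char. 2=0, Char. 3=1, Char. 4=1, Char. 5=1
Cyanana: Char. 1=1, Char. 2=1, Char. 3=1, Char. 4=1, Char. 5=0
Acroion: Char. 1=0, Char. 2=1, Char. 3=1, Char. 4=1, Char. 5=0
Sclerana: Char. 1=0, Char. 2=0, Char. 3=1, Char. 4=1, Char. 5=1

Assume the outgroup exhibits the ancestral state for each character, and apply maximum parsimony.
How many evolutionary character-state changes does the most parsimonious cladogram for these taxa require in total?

5

Character polarity is set by the outgroup: the derived state is whichever differs from the outgroup's state, so for Char. 4 the derived state is '0', and for the remaining characters it is '1'.
Char. 1 (derived state '1') is shared by Cyanana and Telana — a synapomorphy uniting that clade.
Only Acroion, Cyanana, and Telana show the derived state '1' for Char. 2, supporting them as a clade.
Char. 3 (derived state '1') is shared by all ingroup taxa — unites the whole ingroup.
Char. 4: derived state '0' in Telana only — an autapomorphy, so it tells us nothing about relationships among taxa.
Only Pachyaria and Sclerana show the derived state '1' for Char. 5, supporting them as a clade.
Most parsimonious ingroup topology: (((Telana,Cyanana),Acroion),(Pachyaria,Sclerana)).
Changes per character on this tree: Char. 1: 1; Char. 2: 1; Char. 3: 1; Char. 4: 1; Char. 5: 1.
Total = 5.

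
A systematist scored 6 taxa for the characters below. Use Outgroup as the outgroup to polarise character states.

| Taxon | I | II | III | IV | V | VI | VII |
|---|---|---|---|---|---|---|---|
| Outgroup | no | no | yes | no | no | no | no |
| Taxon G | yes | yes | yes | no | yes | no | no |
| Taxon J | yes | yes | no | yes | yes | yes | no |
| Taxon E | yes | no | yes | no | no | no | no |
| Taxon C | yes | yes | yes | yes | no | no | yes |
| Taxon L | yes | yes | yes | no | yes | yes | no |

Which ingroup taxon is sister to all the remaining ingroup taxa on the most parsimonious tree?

Taxon E

Character polarity is set by the outgroup: the derived state is whichever differs from the outgroup's state, so for III the derived state is 'no', and for the remaining characters it is 'yes'.
All ingroup taxa share the derived state 'yes' for I; it defines the ingroup but does not resolve relationships within it.
Only Taxon C, Taxon G, Taxon J, and Taxon L show the derived state 'yes' for II, supporting them as a clade.
III (derived state 'no') is unique to Taxon J (autapomorphy; uninformative for grouping).
IV groups Taxon C and Taxon J, which is incompatible with the clades supported by the remaining characters; treating it as convergent (homoplasy) costs fewer steps than any alternative tree.
V: derived state 'yes' in Taxon G, Taxon J, and Taxon L only — synapomorphy for {Taxon G, Taxon J, Taxon L}.
Only Taxon J and Taxon L show the derived state 'yes' for VI, supporting them as a clade.
VII (derived state 'yes') is unique to Taxon C (autapomorphy; uninformative for grouping).
Most parsimonious ingroup topology: (((Taxon G,(Taxon J,Taxon L)),Taxon C),Taxon E).
Taxon E is sister to the clade containing all other ingroup taxa, so it is the earliest-diverging (most basal) ingroup lineage.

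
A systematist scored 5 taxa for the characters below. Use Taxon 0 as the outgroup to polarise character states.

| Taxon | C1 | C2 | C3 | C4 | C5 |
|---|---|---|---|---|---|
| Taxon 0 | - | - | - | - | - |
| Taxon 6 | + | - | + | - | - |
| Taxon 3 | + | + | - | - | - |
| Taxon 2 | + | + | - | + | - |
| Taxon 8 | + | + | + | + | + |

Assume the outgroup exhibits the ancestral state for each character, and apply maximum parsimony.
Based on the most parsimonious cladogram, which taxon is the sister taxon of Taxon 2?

Taxon 8

The outgroup has state '-' for every character, so '+' is the derived state throughout.
C1 (derived state '+') is shared by all ingroup taxa — unites the whole ingroup.
Only Taxon 2, Taxon 3, and Taxon 8 show the derived state '+' for C2, supporting them as a clade.
C3 (state '+') occurs in Taxon 6 and Taxon 8 but conflicts with the nesting implied by the other characters — most parsimoniously interpreted as homoplasy.
Only Taxon 2 and Taxon 8 show the derived state '+' for C4, supporting them as a clade.
C5: derived state '+' in Taxon 8 only — an autapomorphy, so it tells us nothing about relationships among taxa.
Most parsimonious ingroup topology: (Taxon 6,(Taxon 3,(Taxon 2,Taxon 8))).
Taxon 2 and Taxon 8 form a cherry on this tree, so they are sister taxa.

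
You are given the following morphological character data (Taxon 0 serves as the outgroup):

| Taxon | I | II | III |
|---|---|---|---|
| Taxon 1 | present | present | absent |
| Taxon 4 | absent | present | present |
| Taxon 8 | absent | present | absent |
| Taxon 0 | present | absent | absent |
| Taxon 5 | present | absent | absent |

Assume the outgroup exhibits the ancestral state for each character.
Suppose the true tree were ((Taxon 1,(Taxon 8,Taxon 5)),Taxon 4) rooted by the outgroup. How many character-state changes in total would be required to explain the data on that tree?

5

Map each character onto ((Taxon 1,(Taxon 8,Taxon 5)),Taxon 4) (rooted by Taxon 0) and count the minimum state changes it requires (Fitch parsimony):
I: 2; II: 2; III: 1.
Total tree length = 5.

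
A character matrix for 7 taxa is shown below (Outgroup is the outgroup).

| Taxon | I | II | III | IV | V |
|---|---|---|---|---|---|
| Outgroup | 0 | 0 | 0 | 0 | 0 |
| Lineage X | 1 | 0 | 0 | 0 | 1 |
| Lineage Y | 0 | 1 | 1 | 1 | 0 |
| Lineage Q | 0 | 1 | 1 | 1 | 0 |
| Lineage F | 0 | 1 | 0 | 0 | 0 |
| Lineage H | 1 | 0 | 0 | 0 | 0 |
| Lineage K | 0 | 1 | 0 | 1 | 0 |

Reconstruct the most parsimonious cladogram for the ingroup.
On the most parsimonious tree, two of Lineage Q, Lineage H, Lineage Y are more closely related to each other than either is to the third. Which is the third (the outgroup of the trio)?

The outgroup has state '0' for every character, so '1' is the derived state throughout.
Only Lineage H and Lineage X show the derived state '1' for I, supporting them as a clade.
II: derived state '1' in Lineage F, Lineage K, Lineage Q, and Lineage Y only — synapomorphy for {Lineage F, Lineage K, Lineage Q, Lineage Y}.
Only Lineage Q and Lineage Y show the derived state '1' for III, supporting them as a clade.
IV (derived state '1') is shared by Lineage K, Lineage Q, and Lineage Y — a synapomorphy uniting that clade.
V (derived state '1') is unique to Lineage X (autapomorphy; uninformative for grouping).
Most parsimonious ingroup topology: ((Lineage X,Lineage H),(((Lineage Y,Lineage Q),Lineage K),Lineage F)).
Lineage Y and Lineage Q share a more recent common ancestor with each other than either does with Lineage H, so Lineage H is the least closely related of the three.

Lineage H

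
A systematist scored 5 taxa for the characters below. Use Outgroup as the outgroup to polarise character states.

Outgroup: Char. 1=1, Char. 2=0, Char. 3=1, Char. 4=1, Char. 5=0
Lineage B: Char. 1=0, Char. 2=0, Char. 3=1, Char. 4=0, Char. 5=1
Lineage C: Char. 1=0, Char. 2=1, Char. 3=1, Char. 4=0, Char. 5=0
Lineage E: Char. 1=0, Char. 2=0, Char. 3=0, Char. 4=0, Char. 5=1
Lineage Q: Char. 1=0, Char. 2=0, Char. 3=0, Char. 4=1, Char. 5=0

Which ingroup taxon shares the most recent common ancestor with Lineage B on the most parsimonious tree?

Lineage E

Character polarity is set by the outgroup: the derived state is whichever differs from the outgroup's state, so for Char. 1, Char. 3, Char. 4 the derived state is '0', and for the remaining characters it is '1'.
All ingroup taxa share the derived state '0' for Char. 1; it defines the ingroup but does not resolve relationships within it.
Char. 2: derived state '1' in Lineage C only — an autapomorphy, so it tells us nothing about relationships among taxa.
Char. 3 groups Lineage E and Lineage Q, which is incompatible with the clades supported by the remaining characters; treating it as convergent (homoplasy) costs fewer steps than any alternative tree.
Char. 4: derived state '0' in Lineage B, Lineage C, and Lineage E only — synapomorphy for {Lineage B, Lineage C, Lineage E}.
Char. 5 (derived state '1') is shared by Lineage B and Lineage E — a synapomorphy uniting that clade.
Most parsimonious ingroup topology: (((Lineage B,Lineage E),Lineage C),Lineage Q).
Lineage B and Lineage E form a cherry on this tree, so they are sister taxa.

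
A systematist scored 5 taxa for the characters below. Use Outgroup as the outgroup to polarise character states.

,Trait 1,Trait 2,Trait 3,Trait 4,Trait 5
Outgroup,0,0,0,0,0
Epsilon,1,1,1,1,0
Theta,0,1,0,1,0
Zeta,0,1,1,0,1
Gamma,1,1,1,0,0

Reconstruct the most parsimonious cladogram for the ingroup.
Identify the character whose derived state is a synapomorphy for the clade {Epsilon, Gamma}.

Trait 1

The outgroup has state '0' for every character, so '1' is the derived state throughout.
Trait 1: derived state '1' in Epsilon and Gamma only — synapomorphy for {Epsilon, Gamma}.
Trait 2 (derived state '1') is shared by all ingroup taxa — unites the whole ingroup.
Trait 3 (derived state '1') is shared by Epsilon, Gamma, and Zeta — a synapomorphy uniting that clade.
Trait 4 groups Epsilon and Theta, which is incompatible with the clades supported by the remaining characters; treating it as convergent (homoplasy) costs fewer steps than any alternative tree.
Trait 5: derived state '1' in Zeta only — an autapomorphy, so it tells us nothing about relationships among taxa.
Most parsimonious ingroup topology: (((Epsilon,Gamma),Zeta),Theta).
The clade {Epsilon, Gamma} is supported by Trait 1: its derived state '1' occurs in exactly those taxa and in no other taxon (including the outgroup).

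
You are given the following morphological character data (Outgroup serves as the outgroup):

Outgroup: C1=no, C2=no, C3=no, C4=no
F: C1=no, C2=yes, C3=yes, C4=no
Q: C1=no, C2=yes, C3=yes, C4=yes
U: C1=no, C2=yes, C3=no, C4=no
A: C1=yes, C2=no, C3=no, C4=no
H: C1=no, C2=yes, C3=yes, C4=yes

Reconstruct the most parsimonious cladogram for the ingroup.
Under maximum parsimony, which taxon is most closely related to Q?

H

The outgroup has state 'no' for every character, so 'yes' is the derived state throughout.
C1 (derived state 'yes') is unique to A (autapomorphy; uninformative for grouping).
Only F, H, Q, and U show the derived state 'yes' for C2, supporting them as a clade.
C3 (derived state 'yes') is shared by F, H, and Q — a synapomorphy uniting that clade.
C4 (derived state 'yes') is shared by H and Q — a synapomorphy uniting that clade.
Most parsimonious ingroup topology: (((F,(Q,H)),U),A).
Q and H form a cherry on this tree, so they are sister taxa.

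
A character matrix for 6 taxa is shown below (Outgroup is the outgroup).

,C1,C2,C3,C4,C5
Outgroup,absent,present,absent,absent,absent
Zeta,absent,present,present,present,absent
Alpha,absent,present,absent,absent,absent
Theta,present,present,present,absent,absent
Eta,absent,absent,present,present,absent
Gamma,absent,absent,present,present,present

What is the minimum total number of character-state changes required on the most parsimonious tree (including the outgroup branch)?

Character polarity is set by the outgroup: the derived state is whichever differs from the outgroup's state, so for C2 the derived state is 'absent', and for the remaining characters it is 'present'.
C1 (derived state 'present') is unique to Theta (autapomorphy; uninformative for grouping).
C2 (derived state 'absent') is shared by Eta and Gamma — a synapomorphy uniting that clade.
C3 (derived state 'present') is shared by Eta, Gamma, Theta, and Zeta — a synapomorphy uniting that clade.
Only Eta, Gamma, and Zeta show the derived state 'present' for C4, supporting them as a clade.
C5 (derived state 'present') is unique to Gamma (autapomorphy; uninformative for grouping).
Most parsimonious ingroup topology: (((Zeta,(Eta,Gamma)),Theta),Alpha).
Changes per character on this tree: C1: 1; C2: 1; C3: 1; C4: 1; C5: 1.
Total = 5.

5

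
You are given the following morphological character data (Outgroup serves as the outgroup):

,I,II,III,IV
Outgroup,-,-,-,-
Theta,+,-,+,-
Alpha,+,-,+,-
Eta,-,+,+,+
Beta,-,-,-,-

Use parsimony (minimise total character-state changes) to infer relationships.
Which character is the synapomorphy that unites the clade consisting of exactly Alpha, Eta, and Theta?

III

The outgroup has state '-' for every character, so '+' is the derived state throughout.
I: derived state '+' in Alpha and Theta only — synapomorphy for {Alpha, Theta}.
II: derived state '+' in Eta only — an autapomorphy, so it tells us nothing about relationships among taxa.
III: derived state '+' in Alpha, Eta, and Theta only — synapomorphy for {Alpha, Eta, Theta}.
IV (derived state '+') is unique to Eta (autapomorphy; uninformative for grouping).
Most parsimonious ingroup topology: (((Theta,Alpha),Eta),Beta).
The clade {Alpha, Eta, Theta} is supported by III: its derived state '+' occurs in exactly those taxa and in no other taxon (including the outgroup).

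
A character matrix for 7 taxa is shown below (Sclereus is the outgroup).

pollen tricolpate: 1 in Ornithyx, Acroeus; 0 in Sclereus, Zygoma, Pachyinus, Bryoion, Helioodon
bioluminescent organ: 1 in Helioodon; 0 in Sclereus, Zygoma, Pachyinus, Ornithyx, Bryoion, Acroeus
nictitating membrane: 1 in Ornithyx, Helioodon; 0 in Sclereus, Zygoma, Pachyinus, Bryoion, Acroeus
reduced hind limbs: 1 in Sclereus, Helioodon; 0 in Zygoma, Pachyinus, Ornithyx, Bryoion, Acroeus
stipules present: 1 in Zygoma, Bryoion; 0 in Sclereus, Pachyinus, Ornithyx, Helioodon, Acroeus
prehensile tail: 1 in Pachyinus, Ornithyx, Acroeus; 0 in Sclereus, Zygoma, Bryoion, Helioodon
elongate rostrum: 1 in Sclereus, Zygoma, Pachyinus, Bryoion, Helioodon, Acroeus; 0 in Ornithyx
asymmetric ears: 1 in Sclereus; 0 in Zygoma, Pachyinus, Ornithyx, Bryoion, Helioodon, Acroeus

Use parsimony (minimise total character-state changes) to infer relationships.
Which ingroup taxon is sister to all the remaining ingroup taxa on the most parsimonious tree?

Helioodon

Character polarity is set by the outgroup: the derived state is whichever differs from the outgroup's state, so for reduced hind limbs, elongate rostrum, asymmetric ears the derived state is '0', and for the remaining characters it is '1'.
Only Acroeus and Ornithyx show the derived state '1' for pollen tricolpate, supporting them as a clade.
bioluminescent organ (derived state '1') is unique to Helioodon (autapomorphy; uninformative for grouping).
nictitating membrane groups Helioodon and Ornithyx, which is incompatible with the clades supported by the remaining characters; treating it as convergent (homoplasy) costs fewer steps than any alternative tree.
reduced hind limbs: derived state '0' in Acroeus, Bryoion, Ornithyx, Pachyinus, and Zygoma only — synapomorphy for {Acroeus, Bryoion, Ornithyx, Pachyinus, Zygoma}.
stipules present (derived state '1') is shared by Bryoion and Zygoma — a synapomorphy uniting that clade.
prehensile tail: derived state '1' in Acroeus, Ornithyx, and Pachyinus only — synapomorphy for {Acroeus, Ornithyx, Pachyinus}.
elongate rostrum: derived state '0' in Ornithyx only — an autapomorphy, so it tells us nothing about relationships among taxa.
All ingroup taxa share the derived state '0' for asymmetric ears; it defines the ingroup but does not resolve relationships within it.
Most parsimonious ingroup topology: (((Zygoma,Bryoion),(Pachyinus,(Ornithyx,Acroeus))),Helioodon).
Helioodon is sister to the clade containing all other ingroup taxa, so it is the earliest-diverging (most basal) ingroup lineage.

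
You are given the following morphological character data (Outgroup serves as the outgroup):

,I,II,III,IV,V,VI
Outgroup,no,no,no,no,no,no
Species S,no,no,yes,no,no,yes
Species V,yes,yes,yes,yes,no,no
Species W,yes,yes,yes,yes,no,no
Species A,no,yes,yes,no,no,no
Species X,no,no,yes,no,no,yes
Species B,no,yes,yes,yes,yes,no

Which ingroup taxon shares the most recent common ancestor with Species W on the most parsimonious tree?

The outgroup has state 'no' for every character, so 'yes' is the derived state throughout.
I: derived state 'yes' in Species V and Species W only — synapomorphy for {Species V, Species W}.
II: derived state 'yes' in Species A, Species B, Species V, and Species W only — synapomorphy for {Species A, Species B, Species V, Species W}.
All ingroup taxa share the derived state 'yes' for III; it defines the ingroup but does not resolve relationships within it.
IV (derived state 'yes') is shared by Species B, Species V, and Species W — a synapomorphy uniting that clade.
V: derived state 'yes' in Species B only — an autapomorphy, so it tells us nothing about relationships among taxa.
VI: derived state 'yes' in Species S and Species X only — synapomorphy for {Species S, Species X}.
Most parsimonious ingroup topology: ((Species S,Species X),(((Species V,Species W),Species B),Species A)).
Species W and Species V form a cherry on this tree, so they are sister taxa.

Species V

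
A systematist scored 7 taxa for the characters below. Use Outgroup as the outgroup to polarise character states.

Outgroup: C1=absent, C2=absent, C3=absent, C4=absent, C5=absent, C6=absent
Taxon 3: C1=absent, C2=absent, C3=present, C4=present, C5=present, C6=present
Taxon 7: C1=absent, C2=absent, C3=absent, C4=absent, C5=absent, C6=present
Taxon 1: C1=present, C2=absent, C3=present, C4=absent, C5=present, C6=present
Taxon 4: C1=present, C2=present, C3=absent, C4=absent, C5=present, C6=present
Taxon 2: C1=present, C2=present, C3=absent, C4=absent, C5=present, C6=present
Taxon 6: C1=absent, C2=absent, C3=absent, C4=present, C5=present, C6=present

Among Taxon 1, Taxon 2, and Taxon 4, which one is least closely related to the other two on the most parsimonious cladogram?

Taxon 1

The outgroup has state 'absent' for every character, so 'present' is the derived state throughout.
C1 (derived state 'present') is shared by Taxon 1, Taxon 2, and Taxon 4 — a synapomorphy uniting that clade.
C2: derived state 'present' in Taxon 2 and Taxon 4 only — synapomorphy for {Taxon 2, Taxon 4}.
C3 groups Taxon 1 and Taxon 3, which is incompatible with the clades supported by the remaining characters; treating it as convergent (homoplasy) costs fewer steps than any alternative tree.
C4: derived state 'present' in Taxon 3 and Taxon 6 only — synapomorphy for {Taxon 3, Taxon 6}.
C5: derived state 'present' in Taxon 1, Taxon 2, Taxon 3, Taxon 4, and Taxon 6 only — synapomorphy for {Taxon 1, Taxon 2, Taxon 3, Taxon 4, Taxon 6}.
All ingroup taxa share the derived state 'present' for C6; it defines the ingroup but does not resolve relationships within it.
Most parsimonious ingroup topology: (((Taxon 3,Taxon 6),(Taxon 1,(Taxon 4,Taxon 2))),Taxon 7).
Taxon 2 and Taxon 4 share a more recent common ancestor with each other than either does with Taxon 1, so Taxon 1 is the least closely related of the three.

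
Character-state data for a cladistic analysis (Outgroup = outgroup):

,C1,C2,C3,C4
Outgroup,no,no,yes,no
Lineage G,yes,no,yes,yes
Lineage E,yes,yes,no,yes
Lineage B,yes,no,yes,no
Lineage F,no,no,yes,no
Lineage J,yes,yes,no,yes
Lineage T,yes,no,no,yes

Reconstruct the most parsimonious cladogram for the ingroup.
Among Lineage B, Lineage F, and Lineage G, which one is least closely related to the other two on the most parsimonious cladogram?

Lineage F

Character polarity is set by the outgroup: the derived state is whichever differs from the outgroup's state, so for C3 the derived state is 'no', and for the remaining characters it is 'yes'.
C1: derived state 'yes' in Lineage B, Lineage E, Lineage G, Lineage J, and Lineage T only — synapomorphy for {Lineage B, Lineage E, Lineage G, Lineage J, Lineage T}.
Only Lineage E and Lineage J show the derived state 'yes' for C2, supporting them as a clade.
C3: derived state 'no' in Lineage E, Lineage J, and Lineage T only — synapomorphy for {Lineage E, Lineage J, Lineage T}.
Only Lineage E, Lineage G, Lineage J, and Lineage T show the derived state 'yes' for C4, supporting them as a clade.
Most parsimonious ingroup topology: (((Lineage G,((Lineage E,Lineage J),Lineage T)),Lineage B),Lineage F).
Lineage G and Lineage B share a more recent common ancestor with each other than either does with Lineage F, so Lineage F is the least closely related of the three.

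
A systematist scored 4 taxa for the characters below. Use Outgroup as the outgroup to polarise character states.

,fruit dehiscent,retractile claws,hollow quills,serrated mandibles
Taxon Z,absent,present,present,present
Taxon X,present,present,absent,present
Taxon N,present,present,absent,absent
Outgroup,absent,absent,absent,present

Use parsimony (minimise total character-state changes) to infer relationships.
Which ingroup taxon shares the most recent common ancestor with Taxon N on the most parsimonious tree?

Character polarity is set by the outgroup: the derived state is whichever differs from the outgroup's state, so for serrated mandibles the derived state is 'absent', and for the remaining characters it is 'present'.
Only Taxon N and Taxon X show the derived state 'present' for fruit dehiscent, supporting them as a clade.
retractile claws (derived state 'present') is shared by all ingroup taxa — unites the whole ingroup.
hollow quills: derived state 'present' in Taxon Z only — an autapomorphy, so it tells us nothing about relationships among taxa.
serrated mandibles: derived state 'absent' in Taxon N only — an autapomorphy, so it tells us nothing about relationships among taxa.
Most parsimonious ingroup topology: ((Taxon X,Taxon N),Taxon Z).
Taxon N and Taxon X form a cherry on this tree, so they are sister taxa.

Taxon X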